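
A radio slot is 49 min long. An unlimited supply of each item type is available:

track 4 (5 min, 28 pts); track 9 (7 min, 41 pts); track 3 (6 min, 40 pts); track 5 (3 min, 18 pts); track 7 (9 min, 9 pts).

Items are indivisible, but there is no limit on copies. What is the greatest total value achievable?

Best value-per-unit is track 3 at 40/6; filling with it alone gives 8×40 = 320.
Optimal mix: 1×track 9 + 7×track 3 → duration 49, value 321.

321 pts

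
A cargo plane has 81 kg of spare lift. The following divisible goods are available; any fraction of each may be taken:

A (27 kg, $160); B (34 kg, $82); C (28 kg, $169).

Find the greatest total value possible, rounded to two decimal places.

Take in order of value per unit:
- C (169/28 per unit): all 28 → value 169, running total 169.00
- A (160/27 per unit): all 27 → value 160, running total 329.00
- B (82/34 per unit): 26 of 34 → value 26×82/34 = 62.7059, running total 391.71
Total 391.71.

391.71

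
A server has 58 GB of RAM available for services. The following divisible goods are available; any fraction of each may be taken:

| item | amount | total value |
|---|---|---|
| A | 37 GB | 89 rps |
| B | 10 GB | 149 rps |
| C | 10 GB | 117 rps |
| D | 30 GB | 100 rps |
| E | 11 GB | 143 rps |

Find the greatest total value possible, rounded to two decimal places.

499.00

Take in order of value per unit:
- B (149/10 per unit): all 10 → value 149, running total 149.00
- E (143/11 per unit): all 11 → value 143, running total 292.00
- C (117/10 per unit): all 10 → value 117, running total 409.00
- D (100/30 per unit): 27 of 30 → value 27×100/30 = 90.0000, running total 499.00
Total 499.00.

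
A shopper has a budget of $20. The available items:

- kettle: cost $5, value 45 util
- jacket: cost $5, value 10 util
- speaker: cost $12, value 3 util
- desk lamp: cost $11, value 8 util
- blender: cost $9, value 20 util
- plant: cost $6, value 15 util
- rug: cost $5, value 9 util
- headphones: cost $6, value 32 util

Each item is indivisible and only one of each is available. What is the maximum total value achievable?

Check high-value combinations within $20:
- kettle+blender+headphones: cost 5+9+6=20, value 45+20+32=97
- kettle+plant+headphones: cost 5+6+6=17, value 45+15+32=92
- kettle+jacket+headphones: cost 5+5+6=16, value 45+10+32=87
- kettle+rug+headphones: cost 5+5+6=16, value 45+9+32=86
- kettle+blender+plant: cost 5+9+6=20, value 45+20+15=80
Best: 97 util.

97 util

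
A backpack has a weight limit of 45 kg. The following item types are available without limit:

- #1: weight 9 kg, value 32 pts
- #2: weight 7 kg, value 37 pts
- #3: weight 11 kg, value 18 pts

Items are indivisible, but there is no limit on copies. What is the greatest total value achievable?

222 pts

Best value-per-unit is #2 at 37/7, and filling with it alone uses weight 6×7=42. No mix of the others beats 6×37 = 222.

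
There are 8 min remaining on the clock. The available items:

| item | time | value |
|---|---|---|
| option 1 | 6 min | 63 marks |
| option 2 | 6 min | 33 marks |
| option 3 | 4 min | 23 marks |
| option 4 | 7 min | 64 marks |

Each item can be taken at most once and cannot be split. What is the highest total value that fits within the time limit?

Check high-value combinations within 8 min:
- option 4: time 7, value 64
- option 1: time 6, value 63
- option 2: time 6, value 33
- option 3: time 4, value 23
Best: 64 marks.

64 marks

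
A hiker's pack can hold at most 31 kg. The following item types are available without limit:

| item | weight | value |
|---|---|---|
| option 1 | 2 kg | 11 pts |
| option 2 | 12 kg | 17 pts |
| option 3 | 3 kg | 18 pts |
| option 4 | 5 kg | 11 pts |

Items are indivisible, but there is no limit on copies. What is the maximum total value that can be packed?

184 pts

Best value-per-unit is option 3 at 18/3; filling with it alone gives 10×18 = 180.
Optimal mix: 2×option 1 + 9×option 3 → weight 31, value 184.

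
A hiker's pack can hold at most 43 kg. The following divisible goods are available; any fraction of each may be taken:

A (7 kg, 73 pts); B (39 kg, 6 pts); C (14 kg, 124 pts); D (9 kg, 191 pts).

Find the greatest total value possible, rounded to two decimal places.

Take in order of value per unit:
- D (191/9 per unit): all 9 → value 191, running total 191.00
- A (73/7 per unit): all 7 → value 73, running total 264.00
- C (124/14 per unit): all 14 → value 124, running total 388.00
- B (6/39 per unit): 13 of 39 → value 13×6/39 = 2.0000, running total 390.00
Total 390.00.

390.00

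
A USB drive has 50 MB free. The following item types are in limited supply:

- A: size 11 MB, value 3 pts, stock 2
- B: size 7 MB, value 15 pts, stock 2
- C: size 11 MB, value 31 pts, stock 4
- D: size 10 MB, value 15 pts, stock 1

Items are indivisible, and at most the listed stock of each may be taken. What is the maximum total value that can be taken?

124 pts

Best selections within size 50 and stock limits:
- 4×C: size 44, value 124
- 2×B + 3×C: size 47, value 123
- 1×B + 3×C + 1×D: size 50, value 123
- 1×B + 3×C: size 40, value 108
Best: 124 pts.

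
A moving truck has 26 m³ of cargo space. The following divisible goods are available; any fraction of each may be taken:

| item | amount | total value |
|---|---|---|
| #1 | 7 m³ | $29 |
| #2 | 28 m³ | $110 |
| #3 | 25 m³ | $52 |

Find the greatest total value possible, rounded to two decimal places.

Take in order of value per unit:
- #1 (29/7 per unit): all 7 → value 29, running total 29.00
- #2 (110/28 per unit): 19 of 28 → value 19×110/28 = 74.6429, running total 103.64
Total 103.64.

103.64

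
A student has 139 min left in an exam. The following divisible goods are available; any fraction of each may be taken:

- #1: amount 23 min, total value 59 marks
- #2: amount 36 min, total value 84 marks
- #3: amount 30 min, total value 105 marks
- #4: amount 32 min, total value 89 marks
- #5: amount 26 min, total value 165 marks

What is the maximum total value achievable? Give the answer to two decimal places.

483.33

Take in order of value per unit:
- #5 (165/26 per unit): all 26 → value 165, running total 165.00
- #3 (105/30 per unit): all 30 → value 105, running total 270.00
- #4 (89/32 per unit): all 32 → value 89, running total 359.00
- #1 (59/23 per unit): all 23 → value 59, running total 418.00
- #2 (84/36 per unit): 28 of 36 → value 28×84/36 = 65.3333, running total 483.33
Total 483.33.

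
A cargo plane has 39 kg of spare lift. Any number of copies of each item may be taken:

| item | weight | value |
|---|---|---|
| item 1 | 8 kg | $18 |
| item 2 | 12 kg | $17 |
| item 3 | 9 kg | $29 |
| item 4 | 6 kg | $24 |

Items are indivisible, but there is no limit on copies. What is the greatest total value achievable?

$149

Best value-per-unit is item 4 at 24/6; filling with it alone gives 6×24 = 144.
Optimal mix: 1×item 3 + 5×item 4 → weight 39, value 149.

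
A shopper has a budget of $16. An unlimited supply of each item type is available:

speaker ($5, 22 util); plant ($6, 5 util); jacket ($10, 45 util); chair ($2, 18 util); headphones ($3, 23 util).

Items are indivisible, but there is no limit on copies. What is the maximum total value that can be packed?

144 util

Best value-per-unit is chair at 18/2, and filling with it alone uses cost 8×2=16. No mix of the others beats 8×18 = 144.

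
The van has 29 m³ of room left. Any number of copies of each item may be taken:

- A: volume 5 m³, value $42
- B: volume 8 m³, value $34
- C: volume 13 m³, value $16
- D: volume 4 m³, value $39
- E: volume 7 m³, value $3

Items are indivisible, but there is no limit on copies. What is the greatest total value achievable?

$276

Best value-per-unit is D at 39/4; filling with it alone gives 7×39 = 273.
Optimal mix: 1×A + 6×D → volume 29, value 276.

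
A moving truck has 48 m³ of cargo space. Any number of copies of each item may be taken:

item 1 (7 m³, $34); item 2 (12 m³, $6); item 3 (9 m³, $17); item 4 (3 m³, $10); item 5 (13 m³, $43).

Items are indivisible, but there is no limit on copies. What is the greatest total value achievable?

$224

Best value-per-unit is item 1 at 34/7; filling with it alone gives 6×34 = 204.
Optimal mix: 6×item 1 + 2×item 4 → volume 48, value 224.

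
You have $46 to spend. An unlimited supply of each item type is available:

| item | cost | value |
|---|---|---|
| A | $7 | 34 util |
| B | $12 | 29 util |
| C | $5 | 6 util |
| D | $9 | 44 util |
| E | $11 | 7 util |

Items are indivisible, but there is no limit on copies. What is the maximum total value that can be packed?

Best value-per-unit is D at 44/9; filling with it alone gives 5×44 = 220.
Optimal mix: 4×A + 2×D → cost 46, value 224.

224 util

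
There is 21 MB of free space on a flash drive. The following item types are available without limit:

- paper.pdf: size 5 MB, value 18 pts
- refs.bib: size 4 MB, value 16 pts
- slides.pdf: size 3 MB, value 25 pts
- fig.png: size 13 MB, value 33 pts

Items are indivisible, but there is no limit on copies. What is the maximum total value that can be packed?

175 pts

Best value-per-unit is slides.pdf at 25/3, and filling with it alone uses size 7×3=21. No mix of the others beats 7×25 = 175.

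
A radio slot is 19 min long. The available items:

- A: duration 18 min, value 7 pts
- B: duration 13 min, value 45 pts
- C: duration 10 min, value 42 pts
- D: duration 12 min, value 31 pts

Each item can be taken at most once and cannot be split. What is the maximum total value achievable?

Check high-value combinations within 19 min:
- B: duration 13, value 45
- C: duration 10, value 42
- D: duration 12, value 31
Best: 45 pts.

45 pts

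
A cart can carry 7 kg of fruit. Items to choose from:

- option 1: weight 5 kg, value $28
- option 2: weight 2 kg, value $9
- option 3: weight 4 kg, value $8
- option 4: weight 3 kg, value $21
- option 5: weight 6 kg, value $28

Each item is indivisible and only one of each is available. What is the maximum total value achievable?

$37

Check high-value combinations within 7 kg:
- option 1+option 2: weight 5+2=7, value 28+9=37
- option 2+option 4: weight 2+3=5, value 9+21=30
- option 3+option 4: weight 4+3=7, value 8+21=29
Best: $37.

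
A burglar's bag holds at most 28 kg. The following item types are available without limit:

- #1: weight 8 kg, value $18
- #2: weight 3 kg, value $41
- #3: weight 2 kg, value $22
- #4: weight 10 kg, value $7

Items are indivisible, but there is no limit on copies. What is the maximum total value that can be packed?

$372

Best value-per-unit is #2 at 41/3; filling with it alone gives 9×41 = 369.
Optimal mix: 8×#2 + 2×#3 → weight 28, value 372.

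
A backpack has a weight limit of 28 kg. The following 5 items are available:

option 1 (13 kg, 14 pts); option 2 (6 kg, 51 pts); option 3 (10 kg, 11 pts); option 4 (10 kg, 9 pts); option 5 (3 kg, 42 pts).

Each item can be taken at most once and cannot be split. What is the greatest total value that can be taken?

Check high-value combinations within 28 kg:
- option 1+option 2+option 5: weight 13+6+3=22, value 14+51+42=107
- option 2+option 3+option 5: weight 6+10+3=19, value 51+11+42=104
- option 2+option 4+option 5: weight 6+10+3=19, value 51+9+42=102
- option 2+option 5: weight 6+3=9, value 51+42=93
- option 2+option 3+option 4: weight 6+10+10=26, value 51+11+9=71
Best: 107 pts.

107 pts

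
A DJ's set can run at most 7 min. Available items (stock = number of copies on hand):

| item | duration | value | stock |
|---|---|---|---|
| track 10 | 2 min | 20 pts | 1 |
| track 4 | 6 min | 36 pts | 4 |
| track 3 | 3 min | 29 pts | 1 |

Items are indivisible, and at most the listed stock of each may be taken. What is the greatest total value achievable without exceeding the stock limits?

49 pts

Top feasible selections:
- 1×track 10 + 1×track 3: duration 5, value 49
- 1×track 4: duration 6, value 36
Best: 49 pts.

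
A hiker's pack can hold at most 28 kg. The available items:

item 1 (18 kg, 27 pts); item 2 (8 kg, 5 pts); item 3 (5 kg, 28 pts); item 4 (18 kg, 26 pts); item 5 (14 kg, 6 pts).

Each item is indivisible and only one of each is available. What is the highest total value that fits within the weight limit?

Check high-value combinations within 28 kg:
- item 1+item 3: weight 18+5=23, value 27+28=55
- item 3+item 4: weight 5+18=23, value 28+26=54
- item 2+item 3+item 5: weight 8+5+14=27, value 5+28+6=39
Best: 55 pts.

55 pts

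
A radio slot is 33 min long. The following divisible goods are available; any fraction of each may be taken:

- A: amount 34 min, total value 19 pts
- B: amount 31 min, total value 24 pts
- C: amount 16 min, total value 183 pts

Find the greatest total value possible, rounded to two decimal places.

Take in order of value per unit:
- C (183/16 per unit): all 16 → value 183, running total 183.00
- B (24/31 per unit): 17 of 31 → value 17×24/31 = 13.1613, running total 196.16
Total 196.16.

196.16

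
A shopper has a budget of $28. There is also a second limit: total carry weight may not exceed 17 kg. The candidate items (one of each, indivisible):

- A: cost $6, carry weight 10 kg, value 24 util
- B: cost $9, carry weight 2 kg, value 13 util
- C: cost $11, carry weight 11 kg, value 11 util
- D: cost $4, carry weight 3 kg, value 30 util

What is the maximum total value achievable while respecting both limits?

67 util

Feasible sets respecting both limits:
- A+B+D: cost 19, carry weight 15, value 67
- A+D: cost 10, carry weight 13, value 54
- B+C+D: cost 24, carry weight 16, value 54
- B+D: cost 13, carry weight 5, value 43
Best: 67 util.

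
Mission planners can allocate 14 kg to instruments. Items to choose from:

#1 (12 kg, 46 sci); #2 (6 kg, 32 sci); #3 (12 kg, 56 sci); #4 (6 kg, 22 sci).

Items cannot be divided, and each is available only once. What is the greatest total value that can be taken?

Check high-value combinations within 14 kg:
- #3: mass 12, value 56
- #2+#4: mass 6+6=12, value 32+22=54
- #1: mass 12, value 46
- #2: mass 6, value 32
- #4: mass 6, value 22
Best: 56 sci.

56 sci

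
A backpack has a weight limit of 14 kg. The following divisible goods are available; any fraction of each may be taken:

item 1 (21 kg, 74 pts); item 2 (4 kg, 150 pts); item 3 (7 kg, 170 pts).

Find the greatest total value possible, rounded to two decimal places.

Take in order of value per unit:
- item 2 (150/4 per unit): all 4 → value 150, running total 150.00
- item 3 (170/7 per unit): all 7 → value 170, running total 320.00
- item 1 (74/21 per unit): 3 of 21 → value 3×74/21 = 10.5714, running total 330.57
Total 330.57.

330.57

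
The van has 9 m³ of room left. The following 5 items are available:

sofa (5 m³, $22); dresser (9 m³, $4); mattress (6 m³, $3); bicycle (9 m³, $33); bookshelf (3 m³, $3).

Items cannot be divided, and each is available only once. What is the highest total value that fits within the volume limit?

$33

Check high-value combinations within 9 m³:
- bicycle: volume 9, value 33
- sofa+bookshelf: volume 5+3=8, value 22+3=25
- sofa: volume 5, value 22
- mattress+bookshelf: volume 6+3=9, value 3+3=6
Best: $33.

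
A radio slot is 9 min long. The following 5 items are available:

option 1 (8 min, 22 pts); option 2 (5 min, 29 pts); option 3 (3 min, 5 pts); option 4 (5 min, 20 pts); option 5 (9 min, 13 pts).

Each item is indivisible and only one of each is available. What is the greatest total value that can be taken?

34 pts

This is a 0/1 knapsack; check combinations near the capacity.
- option 2+option 3: duration 5+3=8, value 29+5=34
- option 2: duration 5, value 29
- option 3+option 4: duration 3+5=8, value 5+20=25
- option 1: duration 8, value 22
Best: 34 pts.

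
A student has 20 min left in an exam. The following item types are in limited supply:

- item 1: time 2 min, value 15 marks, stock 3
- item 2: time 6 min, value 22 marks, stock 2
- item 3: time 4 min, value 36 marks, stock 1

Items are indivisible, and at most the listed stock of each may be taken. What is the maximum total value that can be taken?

110 marks

Top feasible selections:
- 2×item 1 + 2×item 2 + 1×item 3: time 20, value 110
- 3×item 1 + 1×item 2 + 1×item 3: time 16, value 103
- 1×item 1 + 2×item 2 + 1×item 3: time 18, value 95
- 3×item 1 + 2×item 2: time 18, value 89
Best: 110 marks.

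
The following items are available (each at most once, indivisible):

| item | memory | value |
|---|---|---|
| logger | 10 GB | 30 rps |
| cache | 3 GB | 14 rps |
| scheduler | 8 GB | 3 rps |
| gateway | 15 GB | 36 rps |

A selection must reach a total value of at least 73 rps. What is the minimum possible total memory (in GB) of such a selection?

Subsets with value ≥ 73, sorted by total memory:
- logger+cache+gateway: memory 28, value 80
- logger+cache+scheduler+gateway: memory 36, value 83
Minimum memory: 28 GB.

28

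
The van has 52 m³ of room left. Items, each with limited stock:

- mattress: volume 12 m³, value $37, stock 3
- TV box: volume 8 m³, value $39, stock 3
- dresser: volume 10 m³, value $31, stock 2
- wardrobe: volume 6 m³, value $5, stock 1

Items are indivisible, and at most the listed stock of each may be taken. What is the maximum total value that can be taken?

Top feasible selections:
- 2×mattress + 3×TV box: volume 48, value 191
- 1×mattress + 3×TV box + 1×dresser + 1×wardrobe: volume 52, value 190
- 3×mattress + 2×TV box: volume 52, value 189
- 1×mattress + 3×TV box + 1×dresser: volume 46, value 185
Best: $191.

$191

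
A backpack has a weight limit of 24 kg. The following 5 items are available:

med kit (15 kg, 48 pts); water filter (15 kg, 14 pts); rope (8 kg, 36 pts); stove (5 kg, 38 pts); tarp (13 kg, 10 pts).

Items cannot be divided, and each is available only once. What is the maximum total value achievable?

86 pts

Check high-value combinations within 24 kg:
- med kit+stove: weight 15+5=20, value 48+38=86
- med kit+rope: weight 15+8=23, value 48+36=84
- rope+stove: weight 8+5=13, value 36+38=74
Best: 86 pts.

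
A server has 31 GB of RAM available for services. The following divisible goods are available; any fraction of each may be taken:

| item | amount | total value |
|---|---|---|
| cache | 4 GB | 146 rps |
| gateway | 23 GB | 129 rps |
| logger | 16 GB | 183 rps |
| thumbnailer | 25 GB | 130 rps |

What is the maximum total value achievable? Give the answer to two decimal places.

390.70

Take in order of value per unit:
- cache (146/4 per unit): all 4 → value 146, running total 146.00
- logger (183/16 per unit): all 16 → value 183, running total 329.00
- gateway (129/23 per unit): 11 of 23 → value 11×129/23 = 61.6957, running total 390.70
Total 390.70.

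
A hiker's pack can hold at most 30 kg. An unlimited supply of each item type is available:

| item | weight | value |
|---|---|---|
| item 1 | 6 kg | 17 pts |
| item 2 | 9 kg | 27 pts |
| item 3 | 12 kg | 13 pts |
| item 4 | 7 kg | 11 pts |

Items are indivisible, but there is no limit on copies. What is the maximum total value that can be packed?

Best value-per-unit is item 2 at 27/9; filling with it alone gives 3×27 = 81.
Optimal mix: 2×item 1 + 2×item 2 → weight 30, value 88.

88 pts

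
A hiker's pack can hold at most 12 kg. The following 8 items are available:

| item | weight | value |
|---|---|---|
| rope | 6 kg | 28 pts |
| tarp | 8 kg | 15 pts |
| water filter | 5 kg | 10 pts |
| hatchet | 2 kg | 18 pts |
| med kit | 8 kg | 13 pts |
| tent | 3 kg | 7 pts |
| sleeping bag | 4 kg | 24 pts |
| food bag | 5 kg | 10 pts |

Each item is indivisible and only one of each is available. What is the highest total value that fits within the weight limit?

Check high-value combinations within 12 kg:
- rope+hatchet+sleeping bag: weight 6+2+4=12, value 28+18+24=70
- rope+hatchet+tent: weight 6+2+3=11, value 28+18+7=53
- rope+sleeping bag: weight 6+4=10, value 28+24=52
- water filter+hatchet+sleeping bag: weight 5+2+4=11, value 10+18+24=52
Best: 70 pts.

70 pts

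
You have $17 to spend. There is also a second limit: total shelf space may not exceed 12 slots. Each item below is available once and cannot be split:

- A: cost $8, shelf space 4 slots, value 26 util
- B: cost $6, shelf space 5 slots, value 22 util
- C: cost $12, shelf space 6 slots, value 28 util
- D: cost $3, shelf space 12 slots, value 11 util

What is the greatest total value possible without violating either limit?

48 util

Feasible sets respecting both limits:
- A+B: cost 14, shelf space 9, value 48
- C: cost 12, shelf space 6, value 28
- A: cost 8, shelf space 4, value 26
- B: cost 6, shelf space 5, value 22
Best: 48 util.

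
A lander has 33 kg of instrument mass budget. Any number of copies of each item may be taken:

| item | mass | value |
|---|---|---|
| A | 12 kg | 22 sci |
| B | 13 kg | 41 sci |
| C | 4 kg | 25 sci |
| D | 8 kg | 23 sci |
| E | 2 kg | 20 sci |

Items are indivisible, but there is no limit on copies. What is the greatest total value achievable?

Best value-per-unit is E at 20/2, and filling with it alone uses mass 16×2=32. No mix of the others beats 16×20 = 320.

320 sci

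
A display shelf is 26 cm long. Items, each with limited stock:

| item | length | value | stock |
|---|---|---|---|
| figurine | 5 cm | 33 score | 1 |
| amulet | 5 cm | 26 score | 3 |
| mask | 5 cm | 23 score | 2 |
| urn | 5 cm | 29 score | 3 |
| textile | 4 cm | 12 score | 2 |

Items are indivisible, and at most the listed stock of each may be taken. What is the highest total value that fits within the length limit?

146 score

Best selections within length 26 and stock limits:
- 1×figurine + 1×amulet + 3×urn: length 25, value 146
- 1×figurine + 1×mask + 3×urn: length 25, value 143
Best: 146 score.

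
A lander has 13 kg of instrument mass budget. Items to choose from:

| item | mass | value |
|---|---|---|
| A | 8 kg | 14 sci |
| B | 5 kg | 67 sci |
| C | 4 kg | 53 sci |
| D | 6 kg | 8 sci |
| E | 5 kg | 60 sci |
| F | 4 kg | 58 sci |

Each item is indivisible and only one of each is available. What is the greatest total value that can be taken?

Check high-value combinations within 13 kg:
- B+C+F: mass 5+4+4=13, value 67+53+58=178
- C+E+F: mass 4+5+4=13, value 53+60+58=171
- B+E: mass 5+5=10, value 67+60=127
Best: 178 sci.

178 sci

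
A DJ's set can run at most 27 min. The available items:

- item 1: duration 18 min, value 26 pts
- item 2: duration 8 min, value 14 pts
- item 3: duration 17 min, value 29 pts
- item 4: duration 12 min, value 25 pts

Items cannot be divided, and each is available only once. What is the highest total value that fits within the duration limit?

Check high-value combinations within 27 min:
- item 2+item 3: duration 8+17=25, value 14+29=43
- item 1+item 2: duration 18+8=26, value 26+14=40
- item 2+item 4: duration 8+12=20, value 14+25=39
- item 3: duration 17, value 29
Best: 43 pts.

43 pts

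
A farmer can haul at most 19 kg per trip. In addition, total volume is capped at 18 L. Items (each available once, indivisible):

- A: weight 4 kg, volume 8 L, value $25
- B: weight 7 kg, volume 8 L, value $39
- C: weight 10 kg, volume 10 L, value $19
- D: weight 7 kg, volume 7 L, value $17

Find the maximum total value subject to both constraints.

$64

Feasible sets respecting both limits:
- A+B: weight 11, volume 16, value 64
- B+C: weight 17, volume 18, value 58
- B+D: weight 14, volume 15, value 56
Best: $64.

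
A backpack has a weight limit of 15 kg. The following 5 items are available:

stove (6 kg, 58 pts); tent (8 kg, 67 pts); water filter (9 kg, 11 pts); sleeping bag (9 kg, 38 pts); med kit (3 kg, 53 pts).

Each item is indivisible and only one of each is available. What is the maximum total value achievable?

This is a 0/1 knapsack; check combinations near the capacity.
- stove+tent: weight 6+8=14, value 58+67=125
- tent+med kit: weight 8+3=11, value 67+53=120
- stove+med kit: weight 6+3=9, value 58+53=111
- stove+sleeping bag: weight 6+9=15, value 58+38=96
- sleeping bag+med kit: weight 9+3=12, value 38+53=91
Best: 125 pts.

125 pts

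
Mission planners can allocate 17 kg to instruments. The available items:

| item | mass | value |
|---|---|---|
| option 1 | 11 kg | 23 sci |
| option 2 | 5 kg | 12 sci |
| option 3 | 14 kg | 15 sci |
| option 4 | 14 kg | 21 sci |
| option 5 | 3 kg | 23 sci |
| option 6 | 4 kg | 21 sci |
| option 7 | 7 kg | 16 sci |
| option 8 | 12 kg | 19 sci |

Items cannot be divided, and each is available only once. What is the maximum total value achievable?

Check high-value combinations within 17 kg:
- option 5+option 6+option 7: mass 3+4+7=14, value 23+21+16=60
- option 2+option 5+option 6: mass 5+3+4=12, value 12+23+21=56
- option 2+option 5+option 7: mass 5+3+7=15, value 12+23+16=51
Best: 60 sci.

60 sci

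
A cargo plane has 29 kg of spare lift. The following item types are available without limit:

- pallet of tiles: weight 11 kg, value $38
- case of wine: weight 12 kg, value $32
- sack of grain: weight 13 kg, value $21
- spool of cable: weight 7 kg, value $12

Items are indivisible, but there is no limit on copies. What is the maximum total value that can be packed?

$88

Best value-per-unit is pallet of tiles at 38/11; filling with it alone gives 2×38 = 76.
Optimal mix: 2×pallet of tiles + 1×spool of cable → weight 29, value 88.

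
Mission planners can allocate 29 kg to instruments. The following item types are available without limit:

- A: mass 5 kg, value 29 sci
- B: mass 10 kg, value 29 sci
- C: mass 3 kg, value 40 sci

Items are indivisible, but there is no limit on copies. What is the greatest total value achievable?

360 sci

Best value-per-unit is C at 40/3, and filling with it alone uses mass 9×3=27. No mix of the others beats 9×40 = 360.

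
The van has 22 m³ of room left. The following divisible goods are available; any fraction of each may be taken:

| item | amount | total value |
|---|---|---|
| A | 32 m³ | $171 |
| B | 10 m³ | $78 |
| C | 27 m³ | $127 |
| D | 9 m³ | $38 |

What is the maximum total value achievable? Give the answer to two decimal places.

Take in order of value per unit:
- B (78/10 per unit): all 10 → value 78, running total 78.00
- A (171/32 per unit): 12 of 32 → value 12×171/32 = 64.1250, running total 142.13
Total 142.13.

142.13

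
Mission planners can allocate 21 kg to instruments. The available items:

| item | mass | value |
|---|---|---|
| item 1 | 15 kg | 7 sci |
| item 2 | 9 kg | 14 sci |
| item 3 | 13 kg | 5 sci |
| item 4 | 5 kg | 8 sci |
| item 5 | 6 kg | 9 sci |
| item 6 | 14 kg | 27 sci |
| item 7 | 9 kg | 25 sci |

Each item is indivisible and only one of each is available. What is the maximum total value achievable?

This is a 0/1 knapsack; check combinations near the capacity.
- item 4+item 5+item 7: mass 5+6+9=20, value 8+9+25=42
- item 2+item 7: mass 9+9=18, value 14+25=39
- item 5+item 6: mass 6+14=20, value 9+27=36
- item 4+item 6: mass 5+14=19, value 8+27=35
- item 5+item 7: mass 6+9=15, value 9+25=34
Best: 42 sci.

42 sci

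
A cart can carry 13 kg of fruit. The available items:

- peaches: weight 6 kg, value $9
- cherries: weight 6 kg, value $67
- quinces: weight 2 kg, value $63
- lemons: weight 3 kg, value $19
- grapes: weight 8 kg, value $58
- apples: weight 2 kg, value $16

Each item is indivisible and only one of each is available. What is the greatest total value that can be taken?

$165

Check high-value combinations within 13 kg:
- cherries+quinces+lemons+apples: weight 6+2+3+2=13, value 67+63+19+16=165
- cherries+quinces+lemons: weight 6+2+3=11, value 67+63+19=149
- cherries+quinces+apples: weight 6+2+2=10, value 67+63+16=146
Best: $165.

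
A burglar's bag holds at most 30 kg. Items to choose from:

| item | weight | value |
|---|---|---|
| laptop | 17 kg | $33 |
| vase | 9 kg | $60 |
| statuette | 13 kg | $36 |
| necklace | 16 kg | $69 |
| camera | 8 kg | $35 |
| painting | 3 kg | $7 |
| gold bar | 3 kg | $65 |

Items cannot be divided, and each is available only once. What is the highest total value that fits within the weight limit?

$194

Check high-value combinations within 30 kg:
- vase+necklace+gold bar: weight 9+16+3=28, value 60+69+65=194
- necklace+camera+painting+gold bar: weight 16+8+3+3=30, value 69+35+7+65=176
- necklace+camera+gold bar: weight 16+8+3=27, value 69+35+65=169
- vase+statuette+painting+gold bar: weight 9+13+3+3=28, value 60+36+7+65=168
- vase+camera+painting+gold bar: weight 9+8+3+3=23, value 60+35+7+65=167
Best: $194.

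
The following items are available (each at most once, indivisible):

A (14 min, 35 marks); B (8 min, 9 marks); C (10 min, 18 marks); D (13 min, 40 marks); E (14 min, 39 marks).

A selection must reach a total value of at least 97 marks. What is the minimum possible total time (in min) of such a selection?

37

Subsets with value ≥ 97, sorted by total time:
- C+D+E: time 37, value 97
- A+D+E: time 41, value 114
Minimum time: 37 min.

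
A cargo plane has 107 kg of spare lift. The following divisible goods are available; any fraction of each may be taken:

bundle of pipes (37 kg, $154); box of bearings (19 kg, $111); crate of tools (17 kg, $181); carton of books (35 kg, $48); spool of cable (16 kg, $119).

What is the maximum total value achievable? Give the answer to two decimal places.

Take in order of value per unit:
- crate of tools (181/17 per unit): all 17 → value 181, running total 181.00
- spool of cable (119/16 per unit): all 16 → value 119, running total 300.00
- box of bearings (111/19 per unit): all 19 → value 111, running total 411.00
- bundle of pipes (154/37 per unit): all 37 → value 154, running total 565.00
- carton of books (48/35 per unit): 18 of 35 → value 18×48/35 = 24.6857, running total 589.69
Total 589.69.

589.69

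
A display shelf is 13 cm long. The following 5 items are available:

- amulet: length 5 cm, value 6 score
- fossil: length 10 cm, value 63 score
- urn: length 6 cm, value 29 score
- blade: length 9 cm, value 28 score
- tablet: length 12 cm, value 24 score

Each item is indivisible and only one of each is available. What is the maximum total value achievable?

63 score

Check high-value combinations within 13 cm:
- fossil: length 10, value 63
- amulet+urn: length 5+6=11, value 6+29=35
- urn: length 6, value 29
Best: 63 score.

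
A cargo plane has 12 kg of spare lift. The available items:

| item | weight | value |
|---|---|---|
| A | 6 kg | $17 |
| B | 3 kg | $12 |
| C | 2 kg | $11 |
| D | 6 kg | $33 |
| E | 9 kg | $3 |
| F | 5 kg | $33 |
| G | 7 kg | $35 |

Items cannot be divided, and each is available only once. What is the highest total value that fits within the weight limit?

Check high-value combinations within 12 kg:
- F+G: weight 5+7=12, value 33+35=68
- D+F: weight 6+5=11, value 33+33=66
- B+C+G: weight 3+2+7=12, value 12+11+35=58
- B+C+F: weight 3+2+5=10, value 12+11+33=56
- B+C+D: weight 3+2+6=11, value 12+11+33=56
Best: $68.

$68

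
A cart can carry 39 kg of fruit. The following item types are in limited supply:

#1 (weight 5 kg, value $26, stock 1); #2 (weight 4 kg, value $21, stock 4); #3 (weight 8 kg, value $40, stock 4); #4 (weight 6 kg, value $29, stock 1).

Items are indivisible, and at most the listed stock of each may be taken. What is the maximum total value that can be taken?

$198

Best selections within weight 39 and stock limits:
- 1×#1 + 3×#2 + 2×#3 + 1×#4: weight 39, value 198
- 1×#1 + 1×#2 + 3×#3 + 1×#4: weight 39, value 196
Best: $198.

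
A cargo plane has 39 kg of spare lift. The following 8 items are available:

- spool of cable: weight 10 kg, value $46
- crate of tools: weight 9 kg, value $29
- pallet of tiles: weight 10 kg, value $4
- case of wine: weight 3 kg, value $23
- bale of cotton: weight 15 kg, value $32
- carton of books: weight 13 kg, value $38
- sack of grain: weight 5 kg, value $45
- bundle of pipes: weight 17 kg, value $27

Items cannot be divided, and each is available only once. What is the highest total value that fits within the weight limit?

Check high-value combinations within 39 kg:
- spool of cable+crate of tools+carton of books+sack of grain: weight 10+9+13+5=37, value 46+29+38+45=158
- spool of cable+case of wine+carton of books+sack of grain: weight 10+3+13+5=31, value 46+23+38+45=152
- spool of cable+crate of tools+bale of cotton+sack of grain: weight 10+9+15+5=39, value 46+29+32+45=152
- spool of cable+crate of tools+pallet of tiles+case of wine+sack of grain: weight 10+9+10+3+5=37, value 46+29+4+23+45=147
Best: $158.

$158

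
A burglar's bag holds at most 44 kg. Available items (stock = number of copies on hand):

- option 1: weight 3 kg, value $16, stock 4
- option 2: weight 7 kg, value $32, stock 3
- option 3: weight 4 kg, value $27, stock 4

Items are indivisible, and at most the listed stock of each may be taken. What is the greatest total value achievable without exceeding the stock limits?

$236

Best selections within weight 44 and stock limits:
- 4×option 1 + 2×option 2 + 4×option 3: weight 42, value 236
- 2×option 1 + 3×option 2 + 4×option 3: weight 43, value 236
Best: $236.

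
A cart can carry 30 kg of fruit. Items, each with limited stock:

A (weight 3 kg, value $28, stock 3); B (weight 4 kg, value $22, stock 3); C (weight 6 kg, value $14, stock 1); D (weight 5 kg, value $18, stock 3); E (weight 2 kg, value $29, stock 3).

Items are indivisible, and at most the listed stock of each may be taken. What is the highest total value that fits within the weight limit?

$237

Top feasible selections:
- 3×A + 3×B + 3×E: weight 27, value 237
- 3×A + 2×B + 1×D + 3×E: weight 28, value 233
- 3×A + 1×B + 2×D + 3×E: weight 29, value 229
Best: $237.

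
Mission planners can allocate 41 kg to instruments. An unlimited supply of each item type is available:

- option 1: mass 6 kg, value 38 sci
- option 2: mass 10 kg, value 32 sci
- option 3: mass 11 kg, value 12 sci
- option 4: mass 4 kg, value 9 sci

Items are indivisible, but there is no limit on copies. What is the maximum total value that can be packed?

237 sci

Best value-per-unit is option 1 at 38/6; filling with it alone gives 6×38 = 228.
Optimal mix: 6×option 1 + 1×option 4 → mass 40, value 237.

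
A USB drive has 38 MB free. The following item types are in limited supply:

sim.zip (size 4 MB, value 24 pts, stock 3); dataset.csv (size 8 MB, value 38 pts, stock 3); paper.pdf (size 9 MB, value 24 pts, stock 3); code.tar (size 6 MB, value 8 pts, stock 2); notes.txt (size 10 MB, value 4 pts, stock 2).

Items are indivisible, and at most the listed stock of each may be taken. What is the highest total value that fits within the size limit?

186 pts

Top feasible selections:
- 3×sim.zip + 3×dataset.csv: size 36, value 186
- 3×sim.zip + 2×dataset.csv + 1×paper.pdf: size 37, value 172
- 2×sim.zip + 3×dataset.csv + 1×code.tar: size 38, value 170
- 2×sim.zip + 3×dataset.csv: size 32, value 162
Best: 186 pts.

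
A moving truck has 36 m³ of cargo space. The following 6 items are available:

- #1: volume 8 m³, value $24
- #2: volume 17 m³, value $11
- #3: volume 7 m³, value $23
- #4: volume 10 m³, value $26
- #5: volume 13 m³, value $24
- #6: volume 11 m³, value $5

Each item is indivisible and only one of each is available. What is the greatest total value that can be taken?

$78

Check high-value combinations within 36 m³:
- #1+#3+#4+#6: volume 8+7+10+11=36, value 24+23+26+5=78
- #1+#4+#5: volume 8+10+13=31, value 24+26+24=74
- #1+#3+#4: volume 8+7+10=25, value 24+23+26=73
- #3+#4+#5: volume 7+10+13=30, value 23+26+24=73
Best: $78.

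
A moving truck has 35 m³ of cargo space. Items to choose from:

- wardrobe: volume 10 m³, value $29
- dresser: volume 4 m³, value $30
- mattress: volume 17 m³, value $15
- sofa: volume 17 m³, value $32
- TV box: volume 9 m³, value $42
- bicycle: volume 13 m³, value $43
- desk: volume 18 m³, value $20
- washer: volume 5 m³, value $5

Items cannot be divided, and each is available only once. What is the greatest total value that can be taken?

$120

Check high-value combinations within 35 m³:
- dresser+TV box+bicycle+washer: volume 4+9+13+5=31, value 30+42+43+5=120
- dresser+TV box+bicycle: volume 4+9+13=26, value 30+42+43=115
- wardrobe+TV box+bicycle: volume 10+9+13=32, value 29+42+43=114
- dresser+sofa+TV box+washer: volume 4+17+9+5=35, value 30+32+42+5=109
- wardrobe+dresser+bicycle+washer: volume 10+4+13+5=32, value 29+30+43+5=107
Best: $120.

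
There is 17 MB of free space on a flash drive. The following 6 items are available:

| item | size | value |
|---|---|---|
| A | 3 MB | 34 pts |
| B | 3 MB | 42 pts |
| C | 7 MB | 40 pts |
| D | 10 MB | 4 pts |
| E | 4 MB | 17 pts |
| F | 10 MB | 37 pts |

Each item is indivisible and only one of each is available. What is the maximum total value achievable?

Check high-value combinations within 17 MB:
- A+B+C+E: size 3+3+7+4=17, value 34+42+40+17=133
- A+B+C: size 3+3+7=13, value 34+42+40=116
- A+B+F: size 3+3+10=16, value 34+42+37=113
- B+C+E: size 3+7+4=14, value 42+40+17=99
Best: 133 pts.

133 pts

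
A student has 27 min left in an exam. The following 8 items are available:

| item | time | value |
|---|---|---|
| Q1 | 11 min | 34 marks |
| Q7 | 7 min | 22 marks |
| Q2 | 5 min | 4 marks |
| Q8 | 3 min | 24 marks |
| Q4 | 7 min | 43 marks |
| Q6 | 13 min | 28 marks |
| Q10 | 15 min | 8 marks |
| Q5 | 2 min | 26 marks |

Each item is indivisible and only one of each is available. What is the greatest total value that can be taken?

This is a 0/1 knapsack; check combinations near the capacity.
- Q1+Q8+Q4+Q5: time 11+3+7+2=23, value 34+24+43+26=127
- Q1+Q7+Q4+Q5: time 11+7+7+2=27, value 34+22+43+26=125
- Q8+Q4+Q6+Q5: time 3+7+13+2=25, value 24+43+28+26=121
- Q7+Q2+Q8+Q4+Q5: time 7+5+3+7+2=24, value 22+4+24+43+26=119
- Q7+Q8+Q4+Q5: time 7+3+7+2=19, value 22+24+43+26=115
Best: 127 marks.

127 marks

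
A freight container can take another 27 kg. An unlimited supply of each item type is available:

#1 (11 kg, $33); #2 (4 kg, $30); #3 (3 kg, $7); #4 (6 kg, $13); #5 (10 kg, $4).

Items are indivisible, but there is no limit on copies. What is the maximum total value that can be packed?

$187

Best value-per-unit is #2 at 30/4; filling with it alone gives 6×30 = 180.
Optimal mix: 6×#2 + 1×#3 → weight 27, value 187.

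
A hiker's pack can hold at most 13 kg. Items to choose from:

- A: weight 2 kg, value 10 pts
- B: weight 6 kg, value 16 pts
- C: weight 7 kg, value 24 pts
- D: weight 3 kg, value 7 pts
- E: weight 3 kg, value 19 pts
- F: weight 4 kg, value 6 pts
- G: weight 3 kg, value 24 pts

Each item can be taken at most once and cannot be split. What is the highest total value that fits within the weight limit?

67 pts

This is a 0/1 knapsack; check combinations near the capacity.
- C+E+G: weight 7+3+3=13, value 24+19+24=67
- A+D+E+G: weight 2+3+3+3=11, value 10+7+19+24=60
- B+E+G: weight 6+3+3=12, value 16+19+24=59
- A+E+F+G: weight 2+3+4+3=12, value 10+19+6+24=59
Best: 67 pts.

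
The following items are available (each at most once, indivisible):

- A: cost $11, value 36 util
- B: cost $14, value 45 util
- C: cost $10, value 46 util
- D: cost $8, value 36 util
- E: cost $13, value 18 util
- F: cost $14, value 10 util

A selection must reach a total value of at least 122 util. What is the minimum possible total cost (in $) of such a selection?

32

Subsets with value ≥ 122, sorted by total cost:
- B+C+D: cost 32, value 127
- A+B+C: cost 35, value 127
- A+C+D+E: cost 42, value 136
Minimum cost: 32 $.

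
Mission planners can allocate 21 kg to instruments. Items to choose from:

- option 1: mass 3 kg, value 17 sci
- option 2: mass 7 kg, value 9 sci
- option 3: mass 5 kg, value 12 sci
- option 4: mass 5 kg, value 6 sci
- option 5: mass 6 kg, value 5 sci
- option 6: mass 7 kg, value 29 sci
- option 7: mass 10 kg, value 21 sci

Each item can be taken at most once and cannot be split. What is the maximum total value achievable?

67 sci

Check high-value combinations within 21 kg:
- option 1+option 6+option 7: mass 3+7+10=20, value 17+29+21=67
- option 1+option 3+option 4+option 6: mass 3+5+5+7=20, value 17+12+6+29=64
- option 1+option 3+option 5+option 6: mass 3+5+6+7=21, value 17+12+5+29=63
- option 1+option 3+option 6: mass 3+5+7=15, value 17+12+29=58
- option 1+option 4+option 5+option 6: mass 3+5+6+7=21, value 17+6+5+29=57
Best: 67 sci.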